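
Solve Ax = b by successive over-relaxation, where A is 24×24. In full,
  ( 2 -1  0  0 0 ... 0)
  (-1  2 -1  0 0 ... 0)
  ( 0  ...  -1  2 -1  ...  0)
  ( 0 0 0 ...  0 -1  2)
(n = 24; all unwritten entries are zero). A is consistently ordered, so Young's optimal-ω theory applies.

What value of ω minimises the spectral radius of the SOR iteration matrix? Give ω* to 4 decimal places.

ω* = 1.7773

spectrum of D⁻¹(L+U) = {cos(kπ/25) : 1≤k≤24}; ρ_J = cos(π/25) = 0.9921.
√(1−ρ_J²) = |sin(π/25)| = 0.12533
[ω*] 2 ÷ (1 + 0.12533) = 2 ÷ 1.12533 = 1.7773.
ρ_SOR = ω* − 1 ≈ 0.7773.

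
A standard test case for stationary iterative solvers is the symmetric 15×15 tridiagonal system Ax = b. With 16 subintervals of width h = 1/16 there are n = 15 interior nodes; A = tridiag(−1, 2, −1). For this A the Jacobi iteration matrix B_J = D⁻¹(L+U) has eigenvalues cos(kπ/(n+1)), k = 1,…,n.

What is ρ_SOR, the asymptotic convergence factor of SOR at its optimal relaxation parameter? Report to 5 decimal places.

ρ_SOR = 0.67351

With n=15, ρ(Jacobi) = cos(π/16) = 0.98079.
√(1−ρ_J²) simplifies to sin(π/16) = 0.195090.
Then 2/(1+√(1−ρ_J²)) = 2/(1+0.195090); ω* = 2/1.195090 = 1.67351.
ρ(B_{ω*}) = ω*−1 = 0.67351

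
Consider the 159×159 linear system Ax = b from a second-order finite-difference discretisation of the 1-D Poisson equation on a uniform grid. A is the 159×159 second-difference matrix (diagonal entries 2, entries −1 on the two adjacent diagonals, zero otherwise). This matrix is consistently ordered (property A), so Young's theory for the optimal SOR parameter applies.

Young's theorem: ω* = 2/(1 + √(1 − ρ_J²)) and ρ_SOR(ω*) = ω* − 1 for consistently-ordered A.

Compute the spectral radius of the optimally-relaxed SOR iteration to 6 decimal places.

With n=159, ρ(Jacobi) = cos(π/160) = 0.999807.
root = sin(π/160) = 0.0196337  (since 1−cos² = sin²).
[ω*] 2 ÷ (1 + 0.0196337) = 2 ÷ 1.0196337 = 1.961489.
ρ(B_{ω*}) = ω*−1 = 0.961489

ρ_SOR = 0.961489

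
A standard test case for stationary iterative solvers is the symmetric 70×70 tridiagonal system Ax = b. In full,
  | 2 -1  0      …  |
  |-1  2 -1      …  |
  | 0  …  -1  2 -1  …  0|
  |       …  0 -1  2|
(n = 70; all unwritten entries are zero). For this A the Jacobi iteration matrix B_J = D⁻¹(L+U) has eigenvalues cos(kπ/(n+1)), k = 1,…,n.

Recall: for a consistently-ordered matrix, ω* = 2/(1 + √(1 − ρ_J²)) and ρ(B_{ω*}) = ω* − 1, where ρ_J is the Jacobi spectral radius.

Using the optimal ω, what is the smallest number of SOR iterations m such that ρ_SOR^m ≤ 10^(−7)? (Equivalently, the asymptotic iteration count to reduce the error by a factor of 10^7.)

m = 183

With n=70, ρ(Jacobi) = cos(π/71) = 0.9990212.
root = sin(π/71) = 0.0442333  (since 1−cos² = sin²).
ω* = 2/(1+0.0442333) = 1.9152808
Hence ρ(B_{ω*}) = 1.9152808 − 1 = 0.9152808.
m ≥ 7·ln10 / (−ln 0.9152808) = 182.075; smallest integer m = 183.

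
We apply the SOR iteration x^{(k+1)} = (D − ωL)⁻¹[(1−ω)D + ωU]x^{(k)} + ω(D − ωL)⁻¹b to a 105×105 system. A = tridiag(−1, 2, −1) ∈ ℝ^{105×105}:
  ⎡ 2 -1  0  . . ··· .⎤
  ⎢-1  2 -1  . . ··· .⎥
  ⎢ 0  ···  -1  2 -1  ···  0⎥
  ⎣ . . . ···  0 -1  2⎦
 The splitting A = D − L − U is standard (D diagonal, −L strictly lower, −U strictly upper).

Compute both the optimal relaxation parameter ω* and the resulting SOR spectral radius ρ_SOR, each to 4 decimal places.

[ρ_J] n=105: ρ(B_J) = cos(π/(n+1)) = cos(π/106) = 0.9996.
root = sin(π/106) = 0.02963  (since 1−cos² = sin²).
[ω*] 2 ÷ (1 + 0.02963) = 2 ÷ 1.02963 = 1.9424.
At ω = 1.9424 every |λ(B_ω)| = ω−1, so ρ_SOR = 0.9424.

ω* = 1.9424, ρ_SOR = 0.9424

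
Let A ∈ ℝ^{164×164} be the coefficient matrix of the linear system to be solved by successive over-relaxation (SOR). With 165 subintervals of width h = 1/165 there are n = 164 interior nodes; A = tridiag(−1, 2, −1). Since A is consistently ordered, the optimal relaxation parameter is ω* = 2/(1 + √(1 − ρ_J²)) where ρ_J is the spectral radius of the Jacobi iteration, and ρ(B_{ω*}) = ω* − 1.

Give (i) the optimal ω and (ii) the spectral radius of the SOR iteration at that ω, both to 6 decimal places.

ω* = 1.962634, ρ_SOR = 0.962634

[ρ_J] n=164: ρ(B_J) = cos(π/(n+1)) = cos(π/165) = 0.999819.
1 − cos²(π/165) = sin²(π/165) ⇒ √(1−ρ_J²) = sin(π/165) = 0.0190388.
ω* = 2 / (1 + 0.0190388) = 2 / 1.0190388 ≈ 1.962634.
and ρ(B_{ω*}) = 1.962634 − 1 = 0.962634.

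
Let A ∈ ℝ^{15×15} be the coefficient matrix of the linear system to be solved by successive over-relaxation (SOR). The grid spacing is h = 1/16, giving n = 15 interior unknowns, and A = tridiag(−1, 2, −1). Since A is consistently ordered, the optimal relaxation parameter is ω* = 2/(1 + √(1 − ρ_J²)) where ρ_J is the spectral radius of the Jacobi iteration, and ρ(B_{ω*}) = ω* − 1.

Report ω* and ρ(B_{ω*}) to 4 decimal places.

B_J for the 15×15 system has eigenvalues cos(kπ/16); ρ_J = cos(π/16) = 0.9808.
root = sin(π/16) = 0.19509  (since 1−cos² = sin²).
ω* = 2/(1 + 0.19509) = 2/1.19509 = 1.6735.
[ρ_SOR] ω* − 1 = 0.6735.

ω* = 1.6735, ρ_SOR = 0.6735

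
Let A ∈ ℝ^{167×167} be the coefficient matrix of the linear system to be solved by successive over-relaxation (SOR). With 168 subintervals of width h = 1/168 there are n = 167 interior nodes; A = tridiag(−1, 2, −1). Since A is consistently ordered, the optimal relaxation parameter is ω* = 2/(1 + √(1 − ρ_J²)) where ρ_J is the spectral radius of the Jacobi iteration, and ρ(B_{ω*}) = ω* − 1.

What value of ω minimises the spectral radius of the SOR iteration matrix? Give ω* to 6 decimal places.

[ρ_J] n=167: ρ(B_J) = cos(π/(n+1)) = cos(π/168) = 0.999825.
1 − cos²(π/168) = sin²(π/168) ⇒ √(1−ρ_J²) = sin(π/168) = 0.0186989.
So ω* = 2/1.0186989 = 1.963289 (Young).
ρ_SOR = ω* − 1 = 1.963289 − 1 = 0.963289.

ω* = 1.963289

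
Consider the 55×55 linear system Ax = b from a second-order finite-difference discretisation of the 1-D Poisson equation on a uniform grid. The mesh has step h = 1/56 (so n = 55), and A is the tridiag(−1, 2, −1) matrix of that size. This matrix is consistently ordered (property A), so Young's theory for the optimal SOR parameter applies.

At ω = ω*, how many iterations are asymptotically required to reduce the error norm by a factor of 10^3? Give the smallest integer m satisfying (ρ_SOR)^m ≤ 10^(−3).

m = 62

[ρ_J] n=55: ρ(B_J) = cos(π/(n+1)) = cos(π/56) = 0.9984268.
1 − cos²(π/56) = sin²(π/56) ⇒ √(1−ρ_J²) = sin(π/56) = 0.0560704.
ω* = 2/(1 + 0.0560704) = 2/1.0560704 = 1.8938131.
and ρ(B_{ω*}) = 1.8938131 − 1 = 0.8938131.
(0.8938131)^m ≤ 10^{−3}  ⇒  m·ln(0.8938131) ≤ −3·ln10  ⇒  m ≥ 61.534  ⇒  m = 62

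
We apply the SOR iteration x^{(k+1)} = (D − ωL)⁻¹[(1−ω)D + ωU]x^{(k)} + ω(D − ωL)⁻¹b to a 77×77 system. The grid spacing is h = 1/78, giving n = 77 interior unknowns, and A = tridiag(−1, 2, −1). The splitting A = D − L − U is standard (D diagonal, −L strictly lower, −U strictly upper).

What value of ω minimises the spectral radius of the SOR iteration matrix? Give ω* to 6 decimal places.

ω* = 1.922585

[ρ_J] n=77: ρ(B_J) = cos(π/(n+1)) = cos(π/78) = 0.999189.
√(1−ρ_J²) simplifies to sin(π/78) = 0.0402659.
ω* = 2/(1 + 0.0402659) = 2/1.0402659 = 1.922585.
and ρ(B_{ω*}) = 1.922585 − 1 = 0.922585.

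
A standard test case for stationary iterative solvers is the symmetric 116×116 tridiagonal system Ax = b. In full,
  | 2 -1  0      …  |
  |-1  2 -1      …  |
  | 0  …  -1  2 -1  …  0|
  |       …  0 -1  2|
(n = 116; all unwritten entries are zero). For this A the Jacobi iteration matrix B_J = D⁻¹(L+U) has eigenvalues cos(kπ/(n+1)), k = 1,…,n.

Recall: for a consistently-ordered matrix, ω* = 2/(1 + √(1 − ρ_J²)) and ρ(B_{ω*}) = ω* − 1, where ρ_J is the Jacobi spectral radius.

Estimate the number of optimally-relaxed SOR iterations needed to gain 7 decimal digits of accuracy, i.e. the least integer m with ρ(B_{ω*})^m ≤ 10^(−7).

½·tridiag(1,0,1) at n=116: λ_k = cos(kπ/117); max |λ| at k=1 ⇒ ρ_J = cos(π/117) ≈ 0.9996395.
1 − cos²(π/117) = sin²(π/117) ⇒ √(1−ρ_J²) = sin(π/117) = 0.0268480.
ω* = 2/(1+0.0268480) = 1.9477079
ρ_SOR = ω* − 1 = 1.9477079 − 1 = 0.9477079.
ρ_SOR^m ≤ 10^(−7) ⇔ m ≥ 7·ln10/(−ln 0.9477079) = 16.1181/0.0537089 = 300.101; m = ⌈300.101⌉ = 301.

m = 301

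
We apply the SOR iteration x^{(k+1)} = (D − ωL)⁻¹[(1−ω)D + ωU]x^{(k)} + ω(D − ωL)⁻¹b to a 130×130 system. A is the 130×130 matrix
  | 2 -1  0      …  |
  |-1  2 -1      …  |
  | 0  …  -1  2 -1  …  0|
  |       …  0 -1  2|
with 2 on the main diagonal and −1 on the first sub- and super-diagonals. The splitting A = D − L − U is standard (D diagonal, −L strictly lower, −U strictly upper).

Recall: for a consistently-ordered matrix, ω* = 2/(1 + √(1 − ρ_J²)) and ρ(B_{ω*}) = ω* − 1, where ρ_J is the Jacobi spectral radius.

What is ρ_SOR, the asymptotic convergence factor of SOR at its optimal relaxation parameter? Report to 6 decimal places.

ρ_SOR = 0.953164

With n=130, ρ(Jacobi) = cos(π/131) = 0.999712.
1 − cos²(π/131) = sin²(π/131) ⇒ √(1−ρ_J²) = sin(π/131) = 0.0239793.
ω* = 2/(1+0.0239793) = 1.953164
ρ(B_{ω*}) = ω*−1 = 0.953164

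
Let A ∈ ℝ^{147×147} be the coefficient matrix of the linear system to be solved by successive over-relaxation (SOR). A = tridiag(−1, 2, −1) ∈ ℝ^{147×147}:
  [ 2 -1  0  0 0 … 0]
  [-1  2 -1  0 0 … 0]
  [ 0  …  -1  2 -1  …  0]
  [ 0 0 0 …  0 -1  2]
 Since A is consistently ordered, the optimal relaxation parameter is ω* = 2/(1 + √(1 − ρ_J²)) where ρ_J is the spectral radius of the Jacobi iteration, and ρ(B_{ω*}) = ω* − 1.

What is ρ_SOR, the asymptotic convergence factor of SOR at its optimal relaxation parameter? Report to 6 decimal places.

ρ_SOR = 0.958432

spectrum of D⁻¹(L+U) = {cos(kπ/148) : 1≤k≤147}; ρ_J = cos(π/148) = 0.999775.
√(1−ρ_J²) simplifies to sin(π/148) = 0.0212254.
ω* = 2/(1+0.0212254) = 1.958432
ρ_SOR = ω* − 1 ≈ 0.958432.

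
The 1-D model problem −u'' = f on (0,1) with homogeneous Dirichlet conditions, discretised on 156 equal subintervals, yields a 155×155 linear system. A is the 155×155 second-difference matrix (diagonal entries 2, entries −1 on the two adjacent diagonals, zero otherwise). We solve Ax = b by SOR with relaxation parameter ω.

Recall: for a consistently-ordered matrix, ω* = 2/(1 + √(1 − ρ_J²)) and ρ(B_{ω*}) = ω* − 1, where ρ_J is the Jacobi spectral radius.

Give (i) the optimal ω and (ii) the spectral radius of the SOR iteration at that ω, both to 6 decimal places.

ω* = 1.960521, ρ_SOR = 0.960521

With n=155, ρ(Jacobi) = cos(π/156) = 0.999797.
root = sin(π/156) = 0.0201371  (since 1−cos² = sin²).
ω* = 2/(1 + 0.0201371) = 2/1.0201371 = 1.960521.
At ω = 1.960521 every |λ(B_ω)| = ω−1, so ρ_SOR = 0.960521.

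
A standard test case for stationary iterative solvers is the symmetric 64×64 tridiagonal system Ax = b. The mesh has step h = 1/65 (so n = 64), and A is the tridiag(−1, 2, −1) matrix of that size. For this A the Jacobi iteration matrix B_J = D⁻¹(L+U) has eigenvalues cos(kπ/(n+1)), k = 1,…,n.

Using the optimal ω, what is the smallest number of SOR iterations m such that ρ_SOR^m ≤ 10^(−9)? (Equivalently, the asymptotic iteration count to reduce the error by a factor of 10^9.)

ρ_J = max_k |cos(kπ/65)| = cos(π/65) = 0.9988322
1 − cos²(π/65) = sin²(π/65) ⇒ √(1−ρ_J²) = sin(π/65) = 0.0483134.
[ω*] 2 ÷ (1 + 0.0483134) = 2 ÷ 1.0483134 = 1.9078264.
and ρ(B_{ω*}) = 1.9078264 − 1 = 0.9078264.
m ≥ 9·ln10 / (−ln 0.9078264) = 214.300; smallest integer m = 215.

m = 215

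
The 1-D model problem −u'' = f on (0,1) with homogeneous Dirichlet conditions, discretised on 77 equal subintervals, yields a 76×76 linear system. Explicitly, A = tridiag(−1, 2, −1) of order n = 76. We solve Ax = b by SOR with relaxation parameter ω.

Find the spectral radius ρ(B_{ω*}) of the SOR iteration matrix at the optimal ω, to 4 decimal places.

ρ_SOR = 0.9216

ρ_J = max_k |cos(kπ/77)| = cos(π/77) = 0.9992
√(1−ρ_J²) = |sin(π/77)| = 0.04079
ω* = 2 / (1 + 0.04079) = 2 / 1.04079 ≈ 1.9216.
ρ(B_{ω*}) = ω*−1 = 0.9216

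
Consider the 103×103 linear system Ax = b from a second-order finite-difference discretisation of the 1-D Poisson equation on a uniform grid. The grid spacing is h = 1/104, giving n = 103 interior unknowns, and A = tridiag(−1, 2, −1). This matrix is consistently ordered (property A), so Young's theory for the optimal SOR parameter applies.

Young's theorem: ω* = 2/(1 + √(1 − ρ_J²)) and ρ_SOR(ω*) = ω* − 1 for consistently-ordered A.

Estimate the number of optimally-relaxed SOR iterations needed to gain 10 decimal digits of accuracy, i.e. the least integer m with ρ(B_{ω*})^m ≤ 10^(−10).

m = 382

n=103: λ(B_J) = 1 − λ(A)/2 = cos(kπ/104); k=1 gives ρ_J = 0.9995438.
√(1−ρ_J²) simplifies to sin(π/104) = 0.0302030.
ω* = 2/(1 + 0.0302030) = 2/1.0302030 = 1.9413650.
[ρ_SOR] ω* − 1 = 0.9413650.
m ≥ 10·ln10 / (−ln 0.9413650) = 381.070; smallest integer m = 382.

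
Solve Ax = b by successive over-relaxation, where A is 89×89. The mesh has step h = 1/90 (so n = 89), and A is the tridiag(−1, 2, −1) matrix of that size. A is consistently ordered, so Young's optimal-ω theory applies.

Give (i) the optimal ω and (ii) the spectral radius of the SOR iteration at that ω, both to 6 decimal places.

ω* = 1.932555, ρ_SOR = 0.932555

[ρ_J] n=89: ρ(B_J) = cos(π/(n+1)) = cos(π/90) = 0.999391.
√(1−ρ_J²) = |sin(π/90)| = 0.0348995
So ω* = 2/1.0348995 = 1.932555 (Young).
and ρ(B_{ω*}) = 1.932555 − 1 = 0.932555.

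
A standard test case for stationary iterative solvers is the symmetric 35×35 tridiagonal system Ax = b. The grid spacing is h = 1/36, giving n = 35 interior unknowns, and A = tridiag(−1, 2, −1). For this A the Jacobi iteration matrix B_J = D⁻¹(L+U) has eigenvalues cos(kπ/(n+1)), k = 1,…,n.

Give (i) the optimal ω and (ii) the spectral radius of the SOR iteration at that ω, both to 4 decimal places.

ω* = 1.8397, ρ_SOR = 0.8397

n=35: λ(B_J) = 1 − λ(A)/2 = cos(kπ/36); k=1 gives ρ_J = 0.9962.
root = sin(π/36) = 0.08716  (since 1−cos² = sin²).
ω* = 2/(1+0.08716) = 1.8397
Hence ρ(B_{ω*}) = 1.8397 − 1 = 0.8397.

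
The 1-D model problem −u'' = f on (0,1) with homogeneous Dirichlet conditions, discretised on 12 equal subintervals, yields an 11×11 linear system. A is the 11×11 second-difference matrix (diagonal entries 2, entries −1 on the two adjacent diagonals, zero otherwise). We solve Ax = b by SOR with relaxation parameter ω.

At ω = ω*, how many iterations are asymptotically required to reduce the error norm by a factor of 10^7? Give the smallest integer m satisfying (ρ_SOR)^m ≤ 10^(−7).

[ρ_J] n=11: ρ(B_J) = cos(π/(n+1)) = cos(π/12) = 0.9659258.
√(1−ρ_J²) simplifies to sin(π/12) = 0.2588190.
ω* = 2 / (1 + 0.2588190) = 2 / 1.2588190 ≈ 1.5887908.
ρ_SOR = ω* − 1 ≈ 0.5887908.
7·ln10 = 16.1181; −ln(0.5887908) = 0.529684; m = ⌈16.1181/0.529684⌉ = ⌈30.430⌉ = 31.

m = 31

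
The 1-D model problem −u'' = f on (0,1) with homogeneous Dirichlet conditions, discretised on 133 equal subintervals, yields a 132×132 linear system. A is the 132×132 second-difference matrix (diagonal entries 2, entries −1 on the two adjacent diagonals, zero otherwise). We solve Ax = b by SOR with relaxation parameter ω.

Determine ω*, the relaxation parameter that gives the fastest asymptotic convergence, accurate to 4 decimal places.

ω* = 1.9539

With n=132, ρ(Jacobi) = cos(π/133) = 0.9997.
root = sin(π/133) = 0.02362  (since 1−cos² = sin²).
So ω* = 2/1.02362 = 1.9539 (Young).
At ω = 1.9539 every |λ(B_ω)| = ω−1, so ρ_SOR = 0.9539.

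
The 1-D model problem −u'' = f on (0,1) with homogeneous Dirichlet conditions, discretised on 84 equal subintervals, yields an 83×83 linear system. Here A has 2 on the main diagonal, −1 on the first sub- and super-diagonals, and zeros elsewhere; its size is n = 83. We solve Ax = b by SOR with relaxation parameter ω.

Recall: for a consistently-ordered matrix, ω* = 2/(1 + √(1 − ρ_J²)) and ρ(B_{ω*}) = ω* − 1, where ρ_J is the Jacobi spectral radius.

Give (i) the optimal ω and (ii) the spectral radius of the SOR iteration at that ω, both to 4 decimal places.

With n=83, ρ(Jacobi) = cos(π/84) = 0.9993.
1 − cos²(π/84) = sin²(π/84) ⇒ √(1−ρ_J²) = sin(π/84) = 0.03739.
ω* = 2/(1 + 0.03739) = 2/1.03739 = 1.9279.
ρ_SOR = ω* − 1 ≈ 0.9279.

ω* = 1.9279, ρ_SOR = 0.9279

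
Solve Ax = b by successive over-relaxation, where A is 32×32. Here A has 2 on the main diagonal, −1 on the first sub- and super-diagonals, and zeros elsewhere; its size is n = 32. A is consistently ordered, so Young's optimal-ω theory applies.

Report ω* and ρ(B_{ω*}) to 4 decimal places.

ω* = 1.8264, ρ_SOR = 0.8264

ρ_J = max_k |cos(kπ/33)| = cos(π/33) = 0.9955
1 − cos²(π/33) = sin²(π/33) ⇒ √(1−ρ_J²) = sin(π/33) = 0.09506.
ω* = 2/(1 + 0.09506) = 2/1.09506 = 1.8264.
Hence ρ(B_{ω*}) = 1.8264 − 1 = 0.8264.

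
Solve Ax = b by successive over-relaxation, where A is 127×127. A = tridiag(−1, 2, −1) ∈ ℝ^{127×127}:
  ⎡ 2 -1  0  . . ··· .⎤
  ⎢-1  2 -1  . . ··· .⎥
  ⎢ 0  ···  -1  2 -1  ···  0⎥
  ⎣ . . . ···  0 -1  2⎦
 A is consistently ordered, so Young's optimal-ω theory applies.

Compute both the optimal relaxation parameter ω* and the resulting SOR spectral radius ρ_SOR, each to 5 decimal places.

spectrum of D⁻¹(L+U) = {cos(kπ/128) : 1≤k≤127}; ρ_J = cos(π/128) = 0.99970.
√(1−ρ_J²) = |sin(π/128)| = 0.024541
Then 2/(1+√(1−ρ_J²)) = 2/(1+0.024541); ω* = 2/1.024541 = 1.95209.
At ω = 1.95209 every |λ(B_ω)| = ω−1, so ρ_SOR = 0.95209.

ω* = 1.95209, ρ_SOR = 0.95209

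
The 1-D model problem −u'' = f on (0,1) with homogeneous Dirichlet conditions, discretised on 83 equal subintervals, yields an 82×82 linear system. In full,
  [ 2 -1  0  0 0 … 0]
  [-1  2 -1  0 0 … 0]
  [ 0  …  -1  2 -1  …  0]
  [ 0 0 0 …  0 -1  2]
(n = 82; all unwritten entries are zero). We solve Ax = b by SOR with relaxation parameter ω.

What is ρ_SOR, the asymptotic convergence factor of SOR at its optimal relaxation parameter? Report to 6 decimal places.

ρ_J = max_k |cos(kπ/83)| = cos(π/83) = 0.999284
√(1 − cos²(π/83)) = sin(π/83) ≈ 0.0378415.
So ω* = 2/1.0378415 = 1.927077 (Young).
ρ(B_{ω*}) = ω*−1 = 0.927077

ρ_SOR = 0.927077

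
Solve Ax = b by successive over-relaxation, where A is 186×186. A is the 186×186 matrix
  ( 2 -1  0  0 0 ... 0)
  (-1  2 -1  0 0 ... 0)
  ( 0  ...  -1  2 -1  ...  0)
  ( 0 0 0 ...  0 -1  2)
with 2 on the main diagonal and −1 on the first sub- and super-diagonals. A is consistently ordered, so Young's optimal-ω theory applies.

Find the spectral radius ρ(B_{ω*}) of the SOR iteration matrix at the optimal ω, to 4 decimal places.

n=186: λ(B_J) = 1 − λ(A)/2 = cos(kπ/187); k=1 gives ρ_J = 0.9999.
√(1−ρ_J²) simplifies to sin(π/187) = 0.01680.
[ω*] 2 ÷ (1 + 0.01680) = 2 ÷ 1.01680 = 1.9670.
ρ_SOR = ω* − 1 = 1.9670 − 1 = 0.9670.

ρ_SOR = 0.9670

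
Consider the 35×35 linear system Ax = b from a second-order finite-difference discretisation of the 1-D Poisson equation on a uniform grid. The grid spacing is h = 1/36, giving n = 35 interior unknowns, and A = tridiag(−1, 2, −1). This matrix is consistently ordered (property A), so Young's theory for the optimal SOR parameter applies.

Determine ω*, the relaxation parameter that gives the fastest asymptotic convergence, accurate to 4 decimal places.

ω* = 1.8397

With n=35, ρ(Jacobi) = cos(π/36) = 0.9962.
√(1−ρ_J²) = |sin(π/36)| = 0.08716
ω* = 2/(1+0.08716) = 1.8397
ρ_SOR = ω* − 1 = 1.8397 − 1 = 0.8397.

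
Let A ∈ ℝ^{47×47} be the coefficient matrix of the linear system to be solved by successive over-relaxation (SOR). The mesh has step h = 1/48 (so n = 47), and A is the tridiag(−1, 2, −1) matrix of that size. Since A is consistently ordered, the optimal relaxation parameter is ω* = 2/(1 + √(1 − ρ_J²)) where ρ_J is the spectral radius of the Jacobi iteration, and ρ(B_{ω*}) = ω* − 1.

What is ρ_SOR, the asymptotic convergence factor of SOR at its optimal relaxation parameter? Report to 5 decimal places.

B_J for the 47×47 system has eigenvalues cos(kπ/48); ρ_J = cos(π/48) = 0.99786.
√(1−ρ_J²) = |sin(π/48)| = 0.065403
ω* = 2 / (1 + 0.065403) = 2 / 1.065403 ≈ 1.87722.
Hence ρ(B_{ω*}) = 1.87722 − 1 = 0.87722.

ρ_SOR = 0.87722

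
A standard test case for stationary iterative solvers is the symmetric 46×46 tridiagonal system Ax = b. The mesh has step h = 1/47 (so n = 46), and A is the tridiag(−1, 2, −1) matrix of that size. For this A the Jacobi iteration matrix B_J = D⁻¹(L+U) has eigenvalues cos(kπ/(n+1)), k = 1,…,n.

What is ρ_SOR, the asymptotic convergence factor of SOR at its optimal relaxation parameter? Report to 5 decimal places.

B_J for the 46×46 system has eigenvalues cos(kπ/47); ρ_J = cos(π/47) = 0.99777.
√(1−ρ_J²) simplifies to sin(π/47) = 0.066793.
So ω* = 2/1.066793 = 1.87478 (Young).
Hence ρ(B_{ω*}) = 1.87478 − 1 = 0.87478.

ρ_SOR = 0.87478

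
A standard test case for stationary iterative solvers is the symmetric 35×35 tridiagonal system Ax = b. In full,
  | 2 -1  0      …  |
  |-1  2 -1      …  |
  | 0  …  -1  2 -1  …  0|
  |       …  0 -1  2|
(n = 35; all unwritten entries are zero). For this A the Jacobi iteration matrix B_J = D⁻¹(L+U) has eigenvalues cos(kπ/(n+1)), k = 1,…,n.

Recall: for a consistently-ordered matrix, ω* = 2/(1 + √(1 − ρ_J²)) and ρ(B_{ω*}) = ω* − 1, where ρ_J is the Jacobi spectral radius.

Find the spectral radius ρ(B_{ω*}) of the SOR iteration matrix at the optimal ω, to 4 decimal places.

With n=35, ρ(Jacobi) = cos(π/36) = 0.9962.
√(1−ρ_J²) = |sin(π/36)| = 0.08716
ω* = 2/(1 + 0.08716) = 2/1.08716 = 1.8397.
[ρ_SOR] ω* − 1 = 0.8397.

ρ_SOR = 0.8397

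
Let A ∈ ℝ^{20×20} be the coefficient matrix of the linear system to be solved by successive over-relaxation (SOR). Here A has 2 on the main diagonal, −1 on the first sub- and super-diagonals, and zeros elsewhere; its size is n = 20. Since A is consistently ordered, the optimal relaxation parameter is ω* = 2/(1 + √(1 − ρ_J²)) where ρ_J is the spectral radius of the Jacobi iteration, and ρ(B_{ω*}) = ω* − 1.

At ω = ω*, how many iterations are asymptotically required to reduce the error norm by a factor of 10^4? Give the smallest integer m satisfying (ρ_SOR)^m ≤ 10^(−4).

m = 31

spectrum of D⁻¹(L+U) = {cos(kπ/21) : 1≤k≤20}; ρ_J = cos(π/21) = 0.9888308.
root = sin(π/21) = 0.1490423  (since 1−cos² = sin²).
Young: ω* = 2/(1+√(1−ρ_J²)) = 2/(1+0.1490423) = 2/1.1490423 = 1.7405800.
At ω = 1.7405800 every |λ(B_ω)| = ω−1, so ρ_SOR = 0.7405800.
4·ln10 = 9.21034; −ln(0.7405800) = 0.300322; m = ⌈9.21034/0.300322⌉ = ⌈30.668⌉ = 31.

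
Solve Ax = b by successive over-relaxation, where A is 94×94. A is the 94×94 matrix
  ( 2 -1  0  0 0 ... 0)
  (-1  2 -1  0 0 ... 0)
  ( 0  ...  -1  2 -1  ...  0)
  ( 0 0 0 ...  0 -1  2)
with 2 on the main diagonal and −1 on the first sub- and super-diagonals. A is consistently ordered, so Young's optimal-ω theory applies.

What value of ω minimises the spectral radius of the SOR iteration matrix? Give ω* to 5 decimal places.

[ρ_J] n=94: ρ(B_J) = cos(π/(n+1)) = cos(π/95) = 0.99945.
1 − cos²(π/95) = sin²(π/95) ⇒ √(1−ρ_J²) = sin(π/95) = 0.033063.
Young: ω* = 2/(1+√(1−ρ_J²)) = 2/(1+0.033063) = 2/1.033063 = 1.93599.
At ω = 1.93599 every |λ(B_ω)| = ω−1, so ρ_SOR = 0.93599.

ω* = 1.93599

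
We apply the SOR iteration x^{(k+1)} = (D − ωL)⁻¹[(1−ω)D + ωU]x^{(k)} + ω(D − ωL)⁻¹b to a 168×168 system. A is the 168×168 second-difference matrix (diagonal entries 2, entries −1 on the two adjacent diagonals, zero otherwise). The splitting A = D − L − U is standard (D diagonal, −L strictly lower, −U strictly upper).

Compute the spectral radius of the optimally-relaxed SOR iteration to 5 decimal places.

With n=168, ρ(Jacobi) = cos(π/169) = 0.99983.
√(1 − cos²(π/169)) = sin(π/169) ≈ 0.018588.
ω* = 2/(1+0.018588) = 1.96350
ρ(B_{ω*}) = ω*−1 = 0.96350

ρ_SOR = 0.96350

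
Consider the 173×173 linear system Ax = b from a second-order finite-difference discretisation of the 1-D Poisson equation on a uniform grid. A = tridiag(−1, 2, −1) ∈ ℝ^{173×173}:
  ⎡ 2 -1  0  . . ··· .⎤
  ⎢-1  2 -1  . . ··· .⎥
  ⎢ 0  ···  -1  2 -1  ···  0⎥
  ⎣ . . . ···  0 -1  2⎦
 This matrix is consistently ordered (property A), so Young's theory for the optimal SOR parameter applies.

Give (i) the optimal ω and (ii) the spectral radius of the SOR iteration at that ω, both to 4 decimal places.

B_J for the 173×173 system has eigenvalues cos(kπ/174); ρ_J = cos(π/174) = 0.9998.
1 − cos²(π/174) = sin²(π/174) ⇒ √(1−ρ_J²) = sin(π/174) = 0.01805.
ω* = 2 / (1 + 0.01805) = 2 / 1.01805 ≈ 1.9645.
ρ_SOR = ω* − 1 = 1.9645 − 1 = 0.9645.

ω* = 1.9645, ρ_SOR = 0.9645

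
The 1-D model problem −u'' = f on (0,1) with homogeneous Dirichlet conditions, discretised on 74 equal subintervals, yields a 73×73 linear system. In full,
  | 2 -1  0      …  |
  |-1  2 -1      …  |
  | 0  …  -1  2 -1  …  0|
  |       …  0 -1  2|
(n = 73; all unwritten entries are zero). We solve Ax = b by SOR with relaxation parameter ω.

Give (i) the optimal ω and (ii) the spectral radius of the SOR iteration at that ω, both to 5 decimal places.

ω* = 1.91857, ρ_SOR = 0.91857

With n=73, ρ(Jacobi) = cos(π/74) = 0.99910.
1 − cos²(π/74) = sin²(π/74) ⇒ √(1−ρ_J²) = sin(π/74) = 0.042441.
ω* = 2/(1+0.042441) = 1.91857
[ρ_SOR] ω* − 1 = 0.91857.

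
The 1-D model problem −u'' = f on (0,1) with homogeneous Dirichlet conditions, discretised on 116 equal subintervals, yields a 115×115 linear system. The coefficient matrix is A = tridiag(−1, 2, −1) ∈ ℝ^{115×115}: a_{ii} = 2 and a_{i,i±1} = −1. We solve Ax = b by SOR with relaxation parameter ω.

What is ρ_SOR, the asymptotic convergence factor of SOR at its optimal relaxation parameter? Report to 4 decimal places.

ρ_SOR = 0.9473

spectrum of D⁻¹(L+U) = {cos(kπ/116) : 1≤k≤115}; ρ_J = cos(π/116) = 0.9996.
√(1−ρ_J²) simplifies to sin(π/116) = 0.02708.
ω* = 2/(1+0.02708) = 1.9473
ρ(B_{ω*}) = ω*−1 = 0.9473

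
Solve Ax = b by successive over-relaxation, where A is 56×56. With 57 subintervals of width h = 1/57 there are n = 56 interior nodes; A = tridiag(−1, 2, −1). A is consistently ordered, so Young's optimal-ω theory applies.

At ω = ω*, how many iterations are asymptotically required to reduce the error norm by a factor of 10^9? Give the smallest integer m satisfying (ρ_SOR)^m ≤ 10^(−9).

m = 188

½·tridiag(1,0,1) at n=56: λ_k = cos(kπ/57); max |λ| at k=1 ⇒ ρ_J = cos(π/57) ≈ 0.9984815.
√(1 − cos²(π/57)) = sin(π/57) ≈ 0.0550878.
Young: ω* = 2/(1+√(1−ρ_J²)) = 2/(1+0.0550878) = 2/1.0550878 = 1.8955768.
ρ_SOR = ω* − 1 = 1.8955768 − 1 = 0.8955768.
9·ln10 = 20.7233; −ln(0.8955768) = 0.110287; m = ⌈20.7233/0.110287⌉ = ⌈187.903⌉ = 188.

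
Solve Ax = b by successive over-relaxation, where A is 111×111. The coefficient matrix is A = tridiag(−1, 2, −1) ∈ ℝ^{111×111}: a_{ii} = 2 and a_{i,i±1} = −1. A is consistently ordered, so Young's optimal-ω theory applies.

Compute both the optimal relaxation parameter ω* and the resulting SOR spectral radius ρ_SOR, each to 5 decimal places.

n=111: λ(B_J) = 1 − λ(A)/2 = cos(kπ/112); k=1 gives ρ_J = 0.99961.
√(1−ρ_J²) simplifies to sin(π/112) = 0.028046.
So ω* = 2/1.028046 = 1.94544 (Young).
[ρ_SOR] ω* − 1 = 0.94544.

ω* = 1.94544, ρ_SOR = 0.94544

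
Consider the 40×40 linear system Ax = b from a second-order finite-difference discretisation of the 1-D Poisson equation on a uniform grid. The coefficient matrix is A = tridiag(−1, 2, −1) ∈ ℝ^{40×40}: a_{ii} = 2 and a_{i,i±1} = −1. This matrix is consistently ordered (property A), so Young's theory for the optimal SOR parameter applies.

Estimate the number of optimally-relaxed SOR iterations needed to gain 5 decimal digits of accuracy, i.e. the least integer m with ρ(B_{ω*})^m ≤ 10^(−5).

B_J for the 40×40 system has eigenvalues cos(kπ/41); ρ_J = cos(π/41) = 0.9970658.
root = sin(π/41) = 0.0765493  (since 1−cos² = sin²).
ω* = 2 / (1 + 0.0765493) = 2 / 1.0765493 ≈ 1.8577877.
[ρ_SOR] ω* − 1 = 0.8577877.
(0.8577877)^m ≤ 10^{−5}  ⇒  m·ln(0.8577877) ≤ −5·ln10  ⇒  m ≥ 75.052  ⇒  m = 76

m = 76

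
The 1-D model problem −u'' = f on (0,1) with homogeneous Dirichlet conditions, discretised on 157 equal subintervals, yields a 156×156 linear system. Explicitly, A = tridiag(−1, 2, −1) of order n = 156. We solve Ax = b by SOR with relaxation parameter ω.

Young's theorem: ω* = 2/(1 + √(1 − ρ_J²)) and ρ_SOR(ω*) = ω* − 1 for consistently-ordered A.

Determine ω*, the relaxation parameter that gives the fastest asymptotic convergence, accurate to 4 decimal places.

ω* = 1.9608

B_J for the 156×156 system has eigenvalues cos(kπ/157); ρ_J = cos(π/157) = 0.9998.
√(1−ρ_J²) = |sin(π/157)| = 0.02001
ω* = 2/(1 + 0.02001) = 2/1.02001 = 1.9608.
ρ_SOR = ω* − 1 = 1.9608 − 1 = 0.9608.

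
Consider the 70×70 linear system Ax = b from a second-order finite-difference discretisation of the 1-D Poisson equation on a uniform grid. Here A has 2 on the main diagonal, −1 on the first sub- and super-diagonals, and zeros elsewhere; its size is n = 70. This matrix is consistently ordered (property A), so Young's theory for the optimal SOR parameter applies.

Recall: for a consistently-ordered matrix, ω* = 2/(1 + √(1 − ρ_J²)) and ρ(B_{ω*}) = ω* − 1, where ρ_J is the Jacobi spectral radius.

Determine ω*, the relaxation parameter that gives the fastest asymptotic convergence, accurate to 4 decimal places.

B_J for the 70×70 system has eigenvalues cos(kπ/71); ρ_J = cos(π/71) = 0.9990.
√(1−ρ_J²) simplifies to sin(π/71) = 0.04423.
So ω* = 2/1.04423 = 1.9153 (Young).
ρ_SOR = ω* − 1 = 1.9153 − 1 = 0.9153.

ω* = 1.9153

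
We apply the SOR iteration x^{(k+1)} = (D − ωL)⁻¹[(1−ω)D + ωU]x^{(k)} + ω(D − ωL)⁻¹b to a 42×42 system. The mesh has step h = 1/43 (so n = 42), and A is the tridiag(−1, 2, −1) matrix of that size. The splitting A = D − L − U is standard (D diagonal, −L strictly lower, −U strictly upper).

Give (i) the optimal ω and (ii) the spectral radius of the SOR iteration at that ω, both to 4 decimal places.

With n=42, ρ(Jacobi) = cos(π/43) = 0.9973.
√(1−ρ_J²) simplifies to sin(π/43) = 0.07300.
Then 2/(1+√(1−ρ_J²)) = 2/(1+0.07300); ω* = 2/1.07300 = 1.8639.
ρ_SOR = ω* − 1 = 1.8639 − 1 = 0.8639.

ω* = 1.8639, ρ_SOR = 0.8639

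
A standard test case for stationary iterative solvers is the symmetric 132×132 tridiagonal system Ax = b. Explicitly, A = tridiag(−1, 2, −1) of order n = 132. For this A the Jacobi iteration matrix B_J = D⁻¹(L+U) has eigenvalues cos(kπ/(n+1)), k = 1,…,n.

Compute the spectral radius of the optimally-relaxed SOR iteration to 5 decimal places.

ρ_SOR = 0.95385

B_J for the 132×132 system has eigenvalues cos(kπ/133); ρ_J = cos(π/133) = 0.99972.
√(1 − cos²(π/133)) = sin(π/133) ≈ 0.023619.
ω* = 2/(1+0.023619) = 1.95385
Hence ρ(B_{ω*}) = 1.95385 − 1 = 0.95385.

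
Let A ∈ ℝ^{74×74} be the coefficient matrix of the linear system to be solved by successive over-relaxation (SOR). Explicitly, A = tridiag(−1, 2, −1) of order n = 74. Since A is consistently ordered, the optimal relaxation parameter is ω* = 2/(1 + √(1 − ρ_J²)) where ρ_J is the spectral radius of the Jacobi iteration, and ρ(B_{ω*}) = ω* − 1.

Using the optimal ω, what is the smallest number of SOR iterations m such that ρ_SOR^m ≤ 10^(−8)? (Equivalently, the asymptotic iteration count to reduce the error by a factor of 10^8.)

m = 220

spectrum of D⁻¹(L+U) = {cos(kπ/75) : 1≤k≤74}; ρ_J = cos(π/75) = 0.9991228.
1 − cos²(π/75) = sin²(π/75) ⇒ √(1−ρ_J²) = sin(π/75) = 0.0418757.
ω* = 2 / (1 + 0.0418757) = 2 / 1.0418757 ≈ 1.9196148.
At ω = 1.9196148 every |λ(B_ω)| = ω−1, so ρ_SOR = 0.9196148.
8·ln10 = 18.4207; −ln(0.9196148) = 0.0838004; m = ⌈18.4207/0.0838004⌉ = ⌈219.816⌉ = 220.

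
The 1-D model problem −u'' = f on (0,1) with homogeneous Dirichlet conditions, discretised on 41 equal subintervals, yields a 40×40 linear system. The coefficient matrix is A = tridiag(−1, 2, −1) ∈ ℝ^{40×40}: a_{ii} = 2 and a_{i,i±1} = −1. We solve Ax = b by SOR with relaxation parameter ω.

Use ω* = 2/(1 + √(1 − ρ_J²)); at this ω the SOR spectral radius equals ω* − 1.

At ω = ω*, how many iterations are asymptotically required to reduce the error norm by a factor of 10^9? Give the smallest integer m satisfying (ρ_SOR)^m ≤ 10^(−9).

½·tridiag(1,0,1) at n=40: λ_k = cos(kπ/41); max |λ| at k=1 ⇒ ρ_J = cos(π/41) ≈ 0.9970658.
√(1−ρ_J²) simplifies to sin(π/41) = 0.0765493.
ω* = 2/(1+0.0765493) = 1.8577877
ρ(B_{ω*}) = ω*−1 = 0.8577877
m ≥ 9·ln10 / (−ln 0.8577877) = 135.094; smallest integer m = 136.

m = 136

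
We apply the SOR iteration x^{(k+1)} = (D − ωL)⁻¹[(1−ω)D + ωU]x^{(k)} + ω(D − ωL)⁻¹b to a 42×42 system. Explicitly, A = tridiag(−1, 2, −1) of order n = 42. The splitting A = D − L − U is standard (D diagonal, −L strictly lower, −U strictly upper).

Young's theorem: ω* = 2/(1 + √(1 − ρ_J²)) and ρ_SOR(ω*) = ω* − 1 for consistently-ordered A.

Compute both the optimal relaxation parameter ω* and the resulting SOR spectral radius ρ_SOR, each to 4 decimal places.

ω* = 1.8639, ρ_SOR = 0.8639

[ρ_J] n=42: ρ(B_J) = cos(π/(n+1)) = cos(π/43) = 0.9973.
√(1−ρ_J²) simplifies to sin(π/43) = 0.07300.
ω* = 2 / (1 + 0.07300) = 2 / 1.07300 ≈ 1.8639.
and ρ(B_{ω*}) = 1.8639 − 1 = 0.8639.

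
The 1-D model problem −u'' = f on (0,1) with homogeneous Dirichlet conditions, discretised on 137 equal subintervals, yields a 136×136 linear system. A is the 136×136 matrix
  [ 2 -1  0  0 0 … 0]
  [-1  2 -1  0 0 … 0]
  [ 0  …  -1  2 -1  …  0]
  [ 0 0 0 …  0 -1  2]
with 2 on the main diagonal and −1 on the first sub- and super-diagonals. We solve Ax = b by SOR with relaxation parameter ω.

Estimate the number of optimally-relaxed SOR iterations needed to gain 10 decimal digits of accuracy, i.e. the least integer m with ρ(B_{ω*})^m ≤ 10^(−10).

m = 503

B_J for the 136×136 system has eigenvalues cos(kπ/137); ρ_J = cos(π/137) = 0.9997371.
√(1 − cos²(π/137)) = sin(π/137) ≈ 0.0229293.
Young: ω* = 2/(1+√(1−ρ_J²)) = 2/(1+0.0229293) = 2/1.0229293 = 1.9551693.
ρ(B_{ω*}) = ω*−1 = 0.9551693
Need (0.9551693)^m ≤ 10^(−10): m ≥ 10·ln10/|ln 0.9551693| = 23.0259/0.0458667 = 502.018 ⇒ m = 503.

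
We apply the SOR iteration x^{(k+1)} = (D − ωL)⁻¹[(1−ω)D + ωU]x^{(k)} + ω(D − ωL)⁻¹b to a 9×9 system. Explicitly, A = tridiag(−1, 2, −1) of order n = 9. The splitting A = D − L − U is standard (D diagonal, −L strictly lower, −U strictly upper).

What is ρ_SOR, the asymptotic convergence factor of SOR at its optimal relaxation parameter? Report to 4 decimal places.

½·tridiag(1,0,1) at n=9: λ_k = cos(kπ/10); max |λ| at k=1 ⇒ ρ_J = cos(π/10) ≈ 0.9511.
√(1−ρ_J²) simplifies to sin(π/10) = 0.30902.
So ω* = 2/1.30902 = 1.5279 (Young).
ρ(B_{ω*}) = ω*−1 = 0.5279

ρ_SOR = 0.5279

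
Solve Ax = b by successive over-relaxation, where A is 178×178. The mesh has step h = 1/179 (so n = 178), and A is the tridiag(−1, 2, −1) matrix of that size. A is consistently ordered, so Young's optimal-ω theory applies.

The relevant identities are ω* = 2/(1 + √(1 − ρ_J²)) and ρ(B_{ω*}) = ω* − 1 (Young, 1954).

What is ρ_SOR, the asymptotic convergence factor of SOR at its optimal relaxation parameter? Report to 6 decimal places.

spectrum of D⁻¹(L+U) = {cos(kπ/179) : 1≤k≤178}; ρ_J = cos(π/179) = 0.999846.
√(1−ρ_J²) simplifies to sin(π/179) = 0.0175499.
Then 2/(1+√(1−ρ_J²)) = 2/(1+0.0175499); ω* = 2/1.0175499 = 1.965506.
and ρ(B_{ω*}) = 1.965506 − 1 = 0.965506.

ρ_SOR = 0.965506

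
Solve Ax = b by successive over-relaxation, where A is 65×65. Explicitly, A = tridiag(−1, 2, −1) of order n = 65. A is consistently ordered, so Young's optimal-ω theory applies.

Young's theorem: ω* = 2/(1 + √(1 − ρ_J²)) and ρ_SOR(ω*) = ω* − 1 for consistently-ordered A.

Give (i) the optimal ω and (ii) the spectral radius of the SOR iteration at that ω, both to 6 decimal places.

With n=65, ρ(Jacobi) = cos(π/66) = 0.998867.
root = sin(π/66) = 0.0475819  (since 1−cos² = sin²).
[ω*] 2 ÷ (1 + 0.0475819) = 2 ÷ 1.0475819 = 1.909159.
At ω = 1.909159 every |λ(B_ω)| = ω−1, so ρ_SOR = 0.909159.

ω* = 1.909159, ρ_SOR = 0.909159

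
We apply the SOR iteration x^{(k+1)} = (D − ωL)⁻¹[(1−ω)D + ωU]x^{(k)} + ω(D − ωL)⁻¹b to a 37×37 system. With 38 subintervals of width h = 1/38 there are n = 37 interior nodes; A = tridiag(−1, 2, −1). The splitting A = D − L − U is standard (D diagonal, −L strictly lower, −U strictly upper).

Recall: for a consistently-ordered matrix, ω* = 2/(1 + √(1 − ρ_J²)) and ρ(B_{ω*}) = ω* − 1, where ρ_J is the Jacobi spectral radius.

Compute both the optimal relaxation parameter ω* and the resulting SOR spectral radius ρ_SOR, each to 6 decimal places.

With n=37, ρ(Jacobi) = cos(π/38) = 0.996584.
√(1−ρ_J²) = |sin(π/38)| = 0.0825793
Young: ω* = 2/(1+√(1−ρ_J²)) = 2/(1+0.0825793) = 2/1.0825793 = 1.847440.
and ρ(B_{ω*}) = 1.847440 − 1 = 0.847440.

ω* = 1.847440, ρ_SOR = 0.847440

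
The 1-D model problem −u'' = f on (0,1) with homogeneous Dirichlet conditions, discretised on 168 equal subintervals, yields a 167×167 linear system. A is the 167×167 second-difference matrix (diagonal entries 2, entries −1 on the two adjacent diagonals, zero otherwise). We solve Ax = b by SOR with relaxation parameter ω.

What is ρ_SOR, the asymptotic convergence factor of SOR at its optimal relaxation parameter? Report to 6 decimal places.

ρ_SOR = 0.963289

½·tridiag(1,0,1) at n=167: λ_k = cos(kπ/168); max |λ| at k=1 ⇒ ρ_J = cos(π/168) ≈ 0.999825.
√(1 − cos²(π/168)) = sin(π/168) ≈ 0.0186989.
ω* = 2/(1+0.0186989) = 1.963289
and ρ(B_{ω*}) = 1.963289 − 1 = 0.963289.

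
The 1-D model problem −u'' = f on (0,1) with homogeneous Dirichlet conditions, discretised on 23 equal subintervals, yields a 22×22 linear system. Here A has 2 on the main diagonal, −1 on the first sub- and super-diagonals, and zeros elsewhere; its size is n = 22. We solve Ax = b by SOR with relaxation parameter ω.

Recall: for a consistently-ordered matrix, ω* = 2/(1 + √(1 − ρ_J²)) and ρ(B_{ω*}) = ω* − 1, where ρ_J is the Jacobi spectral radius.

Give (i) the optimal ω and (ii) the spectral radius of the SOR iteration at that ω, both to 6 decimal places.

ω* = 1.760305, ρ_SOR = 0.760305

B_J for the 22×22 system has eigenvalues cos(kπ/23); ρ_J = cos(π/23) = 0.990686.
root = sin(π/23) = 0.1361666  (since 1−cos² = sin²).
So ω* = 2/1.1361666 = 1.760305 (Young).
[ρ_SOR] ω* − 1 = 0.760305.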